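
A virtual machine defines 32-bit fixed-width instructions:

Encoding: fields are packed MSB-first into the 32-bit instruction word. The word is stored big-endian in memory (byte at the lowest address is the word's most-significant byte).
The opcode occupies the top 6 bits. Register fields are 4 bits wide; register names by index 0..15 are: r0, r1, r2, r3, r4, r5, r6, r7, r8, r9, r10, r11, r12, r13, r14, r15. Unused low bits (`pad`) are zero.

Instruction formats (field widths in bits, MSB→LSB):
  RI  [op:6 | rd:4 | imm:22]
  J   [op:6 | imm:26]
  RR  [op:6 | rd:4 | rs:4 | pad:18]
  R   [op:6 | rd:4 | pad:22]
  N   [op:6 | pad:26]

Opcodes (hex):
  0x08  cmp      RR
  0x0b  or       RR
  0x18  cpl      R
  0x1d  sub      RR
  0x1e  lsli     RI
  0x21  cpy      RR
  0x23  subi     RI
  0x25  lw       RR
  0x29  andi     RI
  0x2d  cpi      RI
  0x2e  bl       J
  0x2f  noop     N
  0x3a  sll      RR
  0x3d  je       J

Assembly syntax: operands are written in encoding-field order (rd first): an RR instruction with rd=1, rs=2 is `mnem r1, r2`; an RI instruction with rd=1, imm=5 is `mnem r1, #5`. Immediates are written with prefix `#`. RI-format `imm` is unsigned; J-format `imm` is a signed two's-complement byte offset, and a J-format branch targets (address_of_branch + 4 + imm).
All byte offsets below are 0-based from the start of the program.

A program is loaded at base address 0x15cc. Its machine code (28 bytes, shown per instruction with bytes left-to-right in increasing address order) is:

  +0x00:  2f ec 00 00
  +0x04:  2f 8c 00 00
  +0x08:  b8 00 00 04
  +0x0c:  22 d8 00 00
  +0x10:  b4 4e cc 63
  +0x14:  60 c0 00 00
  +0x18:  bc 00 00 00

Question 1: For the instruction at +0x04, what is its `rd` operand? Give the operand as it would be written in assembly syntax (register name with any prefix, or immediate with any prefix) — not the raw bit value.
r14

off 0x04: read 2f 8c 00 00 as big → 0x2f8c0000
  opcode bits[31:26]=0xb: or/RR
  [25:22] rd=14 = r14
  [21:18] rs=3 = r3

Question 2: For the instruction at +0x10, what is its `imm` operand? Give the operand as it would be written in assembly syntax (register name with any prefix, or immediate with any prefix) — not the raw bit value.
off 0x10: read b4 4e cc 63 as big → 0xb44ecc63
  opcode bits[31:26]=0x2d: cpi/RI
  rd: (w>>22)&0xf=0x1 → r1
  imm: (w>>0)&0x3fffff=0xecc63 → #969827

#969827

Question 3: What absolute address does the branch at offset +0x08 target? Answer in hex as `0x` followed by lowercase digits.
[08] b8 00 00 04 → 0xb8000004
  opcode bits[31:26]=0x2e: bl/J
  imm: (w>>0)&0x3ffffff=0x4 → #4
  target = base 0x15cc + off 0x08 + 4 + imm 4 = 0x15dc

0x15dc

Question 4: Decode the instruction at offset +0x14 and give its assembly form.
+0x14: 60 c0 00 00 ⇒ word 0x60c00000 (big)
  op=0x60c00000>>26=0x18 ⇒ cpl (R)
  rd: (w>>22)&0xf=0x3 → r3

cpl r3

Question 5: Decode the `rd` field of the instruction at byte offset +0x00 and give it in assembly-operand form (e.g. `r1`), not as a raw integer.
r15

@+00  big-endian(2f ec 00 00) = 0x2fec0000
  op=0x2fec0000>>26=0xb ⇒ or (RR)
  rd@[25:22]=0xf ⇒ r15
  rs@[21:18]=0xb ⇒ r11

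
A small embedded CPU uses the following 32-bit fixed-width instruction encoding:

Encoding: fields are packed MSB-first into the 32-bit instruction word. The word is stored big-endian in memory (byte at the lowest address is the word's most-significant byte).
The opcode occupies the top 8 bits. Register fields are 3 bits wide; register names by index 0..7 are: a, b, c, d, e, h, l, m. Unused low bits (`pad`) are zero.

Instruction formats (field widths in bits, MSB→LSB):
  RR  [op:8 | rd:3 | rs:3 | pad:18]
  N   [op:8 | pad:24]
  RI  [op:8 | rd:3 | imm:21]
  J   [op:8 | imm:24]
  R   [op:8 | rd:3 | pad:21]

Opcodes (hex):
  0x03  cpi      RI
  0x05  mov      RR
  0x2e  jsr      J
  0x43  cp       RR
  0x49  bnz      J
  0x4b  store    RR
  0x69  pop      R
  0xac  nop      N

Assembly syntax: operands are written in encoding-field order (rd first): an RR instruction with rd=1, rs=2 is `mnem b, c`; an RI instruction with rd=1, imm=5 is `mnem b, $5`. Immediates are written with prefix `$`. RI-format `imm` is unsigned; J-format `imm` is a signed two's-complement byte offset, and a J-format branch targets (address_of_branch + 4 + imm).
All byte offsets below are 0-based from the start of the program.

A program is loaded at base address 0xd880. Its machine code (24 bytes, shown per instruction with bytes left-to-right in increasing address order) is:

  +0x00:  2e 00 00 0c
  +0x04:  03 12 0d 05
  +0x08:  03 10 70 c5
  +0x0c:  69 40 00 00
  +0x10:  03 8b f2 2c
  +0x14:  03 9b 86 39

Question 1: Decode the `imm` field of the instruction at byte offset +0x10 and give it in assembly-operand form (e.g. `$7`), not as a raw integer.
$782892

off 0x10: read 03 8b f2 2c as big → 0x038bf22c
  top 8b → 0x3 → cpi [RI]
  rd@[23:21]=0x4 ⇒ e
  imm@[20:0]=0xbf22c ⇒ $782892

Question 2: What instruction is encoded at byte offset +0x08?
cpi a, $1077445

@+08  big-endian(03 10 70 c5) = 0x031070c5
  top 8b → 0x3 → cpi [RI]
  [23:21] rd=0 = a
  [20:0] imm=1077445 = $1077445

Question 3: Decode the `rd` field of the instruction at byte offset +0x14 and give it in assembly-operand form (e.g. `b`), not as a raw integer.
e

+0x14: 03 9b 86 39 ⇒ word 0x039b8639 (big)
  op=0x039b8639>>24=0x3 ⇒ cpi (RI)
  rd@[23:21]=0x4 ⇒ e
  imm@[20:0]=0x1b8639 ⇒ $1803833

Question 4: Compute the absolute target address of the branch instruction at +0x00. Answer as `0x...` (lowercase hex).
0xd890

[00] 2e 00 00 0c → 0x2e00000c
  top 8b → 0x2e → jsr [J]
  [23:0] imm=12 = $12
  target = base 0xd880 + off 0x00 + 4 + imm 12 = 0xd890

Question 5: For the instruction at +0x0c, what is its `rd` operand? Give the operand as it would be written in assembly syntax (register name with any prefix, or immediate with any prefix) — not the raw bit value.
+0x0c: 69 40 00 00 ⇒ word 0x69400000 (big)
  opcode bits[31:24]=0x69: pop/R
  rd: (w>>21)&0x7=0x2 → c

c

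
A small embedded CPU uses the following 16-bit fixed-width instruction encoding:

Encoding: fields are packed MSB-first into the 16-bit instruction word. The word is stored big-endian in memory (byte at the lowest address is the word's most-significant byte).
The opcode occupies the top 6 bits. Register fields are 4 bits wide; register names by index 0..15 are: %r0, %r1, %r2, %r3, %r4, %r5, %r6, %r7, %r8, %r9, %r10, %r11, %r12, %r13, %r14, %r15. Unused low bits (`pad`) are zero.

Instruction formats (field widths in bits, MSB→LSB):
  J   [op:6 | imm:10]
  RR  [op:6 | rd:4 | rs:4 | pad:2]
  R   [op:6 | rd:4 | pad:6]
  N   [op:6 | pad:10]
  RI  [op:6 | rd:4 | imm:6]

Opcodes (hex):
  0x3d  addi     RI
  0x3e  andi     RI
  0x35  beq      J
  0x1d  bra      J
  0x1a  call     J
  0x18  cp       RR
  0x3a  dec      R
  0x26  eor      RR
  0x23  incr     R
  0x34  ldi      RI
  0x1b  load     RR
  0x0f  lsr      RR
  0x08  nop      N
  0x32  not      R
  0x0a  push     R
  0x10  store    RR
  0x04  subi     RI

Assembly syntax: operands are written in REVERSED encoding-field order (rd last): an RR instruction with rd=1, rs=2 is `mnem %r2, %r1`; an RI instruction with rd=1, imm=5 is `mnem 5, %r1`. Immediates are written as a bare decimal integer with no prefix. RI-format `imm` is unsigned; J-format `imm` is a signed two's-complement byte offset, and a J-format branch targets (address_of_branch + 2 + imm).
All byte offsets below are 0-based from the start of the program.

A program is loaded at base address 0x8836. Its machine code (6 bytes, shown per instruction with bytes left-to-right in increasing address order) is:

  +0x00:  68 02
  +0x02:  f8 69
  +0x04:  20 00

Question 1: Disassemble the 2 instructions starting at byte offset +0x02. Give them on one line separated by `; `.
[02] f8 69 → 0xf869
  top 6b → 0x3e → andi [RI]
  [9:6] rd=1 = %r1
  [5:0] imm=41 = 41
[04] 20 00 → 0x2000
  top 6b → 0x8 → nop [N]

andi 41, %r1; nop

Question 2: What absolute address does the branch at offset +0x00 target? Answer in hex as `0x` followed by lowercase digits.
@+00  big-endian(68 02) = 0x6802
  top 6b → 0x1a → call [J]
  imm: (w>>0)&0x3ff=0x2 → 2
  target = base 0x8836 + off 0x00 + 2 + imm 2 = 0x883a

0x883a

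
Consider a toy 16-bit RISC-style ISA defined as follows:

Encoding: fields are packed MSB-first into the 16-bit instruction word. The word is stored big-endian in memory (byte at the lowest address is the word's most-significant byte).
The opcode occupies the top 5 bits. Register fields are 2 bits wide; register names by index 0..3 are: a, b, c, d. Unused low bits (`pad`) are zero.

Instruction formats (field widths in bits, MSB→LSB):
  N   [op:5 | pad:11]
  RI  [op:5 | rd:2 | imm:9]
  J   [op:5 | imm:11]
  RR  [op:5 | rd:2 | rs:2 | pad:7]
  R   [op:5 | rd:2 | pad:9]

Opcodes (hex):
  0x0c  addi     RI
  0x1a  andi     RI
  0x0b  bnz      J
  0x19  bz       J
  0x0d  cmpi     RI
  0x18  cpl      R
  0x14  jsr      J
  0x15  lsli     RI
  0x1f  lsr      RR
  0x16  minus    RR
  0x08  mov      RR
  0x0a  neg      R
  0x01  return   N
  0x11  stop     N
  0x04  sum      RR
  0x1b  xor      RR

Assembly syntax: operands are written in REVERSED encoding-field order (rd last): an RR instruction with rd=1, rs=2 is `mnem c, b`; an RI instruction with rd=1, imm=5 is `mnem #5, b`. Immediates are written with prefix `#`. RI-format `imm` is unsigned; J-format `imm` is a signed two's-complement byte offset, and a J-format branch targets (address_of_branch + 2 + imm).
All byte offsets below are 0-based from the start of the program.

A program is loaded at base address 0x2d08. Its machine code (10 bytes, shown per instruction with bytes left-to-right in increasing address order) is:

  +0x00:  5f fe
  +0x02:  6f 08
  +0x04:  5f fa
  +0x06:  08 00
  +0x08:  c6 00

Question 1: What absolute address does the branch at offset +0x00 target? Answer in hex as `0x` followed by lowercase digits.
off 0x00: read 5f fe as big → 0x5ffe
  opcode bits[15:11]=0xb: bnz/J
  imm: (w>>0)&0x7ff=0x7fe (s11→-2) → #-2
  target = base 0x2d08 + off 0x00 + 2 + imm -2 = 0x2d08

0x2d08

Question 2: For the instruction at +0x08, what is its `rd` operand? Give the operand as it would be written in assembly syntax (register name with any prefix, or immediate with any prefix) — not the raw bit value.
d

[08] c6 00 → 0xc600
  opcode bits[15:11]=0x18: cpl/R
  rd: (w>>9)&0x3=0x3 → d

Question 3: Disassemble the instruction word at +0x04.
off 0x04: read 5f fa as big → 0x5ffa
  opcode bits[15:11]=0xb: bnz/J
  imm@[10:0]=0x7fa (s11→-6) ⇒ #-6

bnz #-6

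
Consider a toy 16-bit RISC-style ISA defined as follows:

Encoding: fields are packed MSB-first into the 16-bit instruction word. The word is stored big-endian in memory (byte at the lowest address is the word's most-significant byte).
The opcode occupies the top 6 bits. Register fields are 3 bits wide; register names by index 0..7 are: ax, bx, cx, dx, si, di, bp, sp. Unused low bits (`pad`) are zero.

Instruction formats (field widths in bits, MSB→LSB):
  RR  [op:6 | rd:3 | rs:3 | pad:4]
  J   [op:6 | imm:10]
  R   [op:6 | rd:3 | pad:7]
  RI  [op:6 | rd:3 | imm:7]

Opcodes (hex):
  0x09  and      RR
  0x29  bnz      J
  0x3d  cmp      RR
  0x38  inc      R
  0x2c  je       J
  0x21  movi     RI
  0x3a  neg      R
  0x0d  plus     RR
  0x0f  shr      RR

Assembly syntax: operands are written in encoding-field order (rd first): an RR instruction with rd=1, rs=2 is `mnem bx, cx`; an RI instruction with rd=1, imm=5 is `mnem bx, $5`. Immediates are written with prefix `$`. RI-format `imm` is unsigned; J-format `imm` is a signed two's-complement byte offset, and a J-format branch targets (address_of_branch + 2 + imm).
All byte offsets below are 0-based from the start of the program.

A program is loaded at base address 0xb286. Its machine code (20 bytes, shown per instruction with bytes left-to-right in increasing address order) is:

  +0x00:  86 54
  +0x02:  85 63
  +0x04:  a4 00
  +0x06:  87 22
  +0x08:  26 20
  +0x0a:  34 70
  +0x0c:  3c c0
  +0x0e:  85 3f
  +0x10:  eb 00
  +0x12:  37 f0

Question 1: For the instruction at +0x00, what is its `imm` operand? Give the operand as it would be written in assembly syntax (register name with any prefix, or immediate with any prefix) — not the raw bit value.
+0x00: 86 54 ⇒ word 0x8654 (big)
  opcode bits[15:10]=0x21: movi/RI
  rd: (w>>7)&0x7=0x4 → si
  imm: (w>>0)&0x7f=0x54 → $84

$84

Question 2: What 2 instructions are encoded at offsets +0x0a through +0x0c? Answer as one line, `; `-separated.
@+0a  big-endian(34 70) = 0x3470
  op=0x3470>>10=0xd ⇒ plus (RR)
  rd@[9:7]=0x0 ⇒ ax
  rs@[6:4]=0x7 ⇒ sp
@+0c  big-endian(3c c0) = 0x3cc0
  op=0x3cc0>>10=0xf ⇒ shr (RR)
  rd@[9:7]=0x1 ⇒ bx
  rs@[6:4]=0x4 ⇒ si

plus ax, sp; shr bx, si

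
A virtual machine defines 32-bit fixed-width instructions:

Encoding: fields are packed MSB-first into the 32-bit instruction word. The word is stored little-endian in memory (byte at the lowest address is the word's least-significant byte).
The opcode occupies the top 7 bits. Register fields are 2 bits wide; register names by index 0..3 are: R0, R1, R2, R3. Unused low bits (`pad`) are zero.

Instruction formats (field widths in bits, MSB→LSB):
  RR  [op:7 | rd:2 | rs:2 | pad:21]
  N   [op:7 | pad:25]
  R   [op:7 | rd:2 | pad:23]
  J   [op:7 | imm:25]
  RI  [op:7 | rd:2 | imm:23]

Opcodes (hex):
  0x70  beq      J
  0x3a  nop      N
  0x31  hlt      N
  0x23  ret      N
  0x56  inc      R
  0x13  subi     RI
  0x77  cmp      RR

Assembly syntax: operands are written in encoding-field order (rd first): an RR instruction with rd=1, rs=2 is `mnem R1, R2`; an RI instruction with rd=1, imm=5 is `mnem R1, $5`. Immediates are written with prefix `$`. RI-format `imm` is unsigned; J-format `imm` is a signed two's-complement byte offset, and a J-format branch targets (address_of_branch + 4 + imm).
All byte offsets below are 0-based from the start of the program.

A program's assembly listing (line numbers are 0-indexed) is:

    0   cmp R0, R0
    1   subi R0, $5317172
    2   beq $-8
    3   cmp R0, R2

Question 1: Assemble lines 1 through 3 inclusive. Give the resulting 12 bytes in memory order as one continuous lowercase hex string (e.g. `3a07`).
34225126f8ffffe1000040ee

1. subi fields op=0x13:7|rd=0:2|imm=5317172:23 → word 26512234h → 34 22 51 26
2. beq fields op=0x70:7|imm=-8:25 → word e1fffff8h → f8 ff ff e1
3. cmp fields op=0x77:7|rd=0:2|rs=2:2|pad=0:21 → word ee400000h → 00 00 40 ee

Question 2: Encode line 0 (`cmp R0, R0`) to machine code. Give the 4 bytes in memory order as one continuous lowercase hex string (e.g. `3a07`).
000000ee

line 0 (cmp): pack op=0x77:7|rd=0:2|rs=0:2|pad=0:21 = 0xee000000; little→ 00 00 00 ee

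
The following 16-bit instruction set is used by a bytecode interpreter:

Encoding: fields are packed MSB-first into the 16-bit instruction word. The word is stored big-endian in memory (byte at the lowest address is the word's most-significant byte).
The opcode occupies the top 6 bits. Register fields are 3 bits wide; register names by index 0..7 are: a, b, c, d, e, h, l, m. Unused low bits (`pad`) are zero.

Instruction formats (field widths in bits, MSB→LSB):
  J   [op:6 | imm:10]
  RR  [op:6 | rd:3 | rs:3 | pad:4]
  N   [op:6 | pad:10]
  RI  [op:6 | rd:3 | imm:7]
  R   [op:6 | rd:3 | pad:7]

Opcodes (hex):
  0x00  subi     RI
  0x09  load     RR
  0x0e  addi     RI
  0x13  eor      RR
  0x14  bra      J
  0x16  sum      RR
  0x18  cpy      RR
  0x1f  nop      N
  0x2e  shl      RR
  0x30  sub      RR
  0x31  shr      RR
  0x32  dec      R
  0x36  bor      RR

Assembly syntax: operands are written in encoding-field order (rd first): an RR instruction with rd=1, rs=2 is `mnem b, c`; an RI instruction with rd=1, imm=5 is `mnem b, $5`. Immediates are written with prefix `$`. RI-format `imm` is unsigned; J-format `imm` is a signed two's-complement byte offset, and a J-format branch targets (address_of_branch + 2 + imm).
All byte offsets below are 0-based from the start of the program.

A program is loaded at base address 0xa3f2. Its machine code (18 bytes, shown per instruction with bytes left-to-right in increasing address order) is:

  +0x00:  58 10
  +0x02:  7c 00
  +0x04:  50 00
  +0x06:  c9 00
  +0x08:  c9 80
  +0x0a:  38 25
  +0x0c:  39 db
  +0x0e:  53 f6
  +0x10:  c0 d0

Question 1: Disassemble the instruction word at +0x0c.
addi d, $91

off 0x0c: read 39 db as big → 0x39db
  op=0x39db>>10=0xe ⇒ addi (RI)
  [9:7] rd=3 = d
  [6:0] imm=91 = $91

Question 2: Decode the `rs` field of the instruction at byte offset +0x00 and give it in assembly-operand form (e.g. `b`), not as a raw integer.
@+00  big-endian(58 10) = 0x5810
  opcode bits[15:10]=0x16: sum/RR
  [9:7] rd=0 = a
  [6:4] rs=1 = b

b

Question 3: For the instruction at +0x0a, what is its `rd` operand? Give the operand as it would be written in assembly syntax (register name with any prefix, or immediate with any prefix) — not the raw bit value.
[0a] 38 25 → 0x3825
  top 6b → 0xe → addi [RI]
  rd@[9:7]=0x0 ⇒ a
  imm@[6:0]=0x25 ⇒ $37

a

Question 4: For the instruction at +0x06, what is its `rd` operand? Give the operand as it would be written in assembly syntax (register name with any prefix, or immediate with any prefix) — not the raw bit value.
off 0x06: read c9 00 as big → 0xc900
  opcode bits[15:10]=0x32: dec/R
  [9:7] rd=2 = c

c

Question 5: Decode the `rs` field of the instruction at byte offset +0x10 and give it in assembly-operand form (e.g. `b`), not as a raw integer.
h

[10] c0 d0 → 0xc0d0
  opcode bits[15:10]=0x30: sub/RR
  rd: (w>>7)&0x7=0x1 → b
  rs: (w>>4)&0x7=0x5 → h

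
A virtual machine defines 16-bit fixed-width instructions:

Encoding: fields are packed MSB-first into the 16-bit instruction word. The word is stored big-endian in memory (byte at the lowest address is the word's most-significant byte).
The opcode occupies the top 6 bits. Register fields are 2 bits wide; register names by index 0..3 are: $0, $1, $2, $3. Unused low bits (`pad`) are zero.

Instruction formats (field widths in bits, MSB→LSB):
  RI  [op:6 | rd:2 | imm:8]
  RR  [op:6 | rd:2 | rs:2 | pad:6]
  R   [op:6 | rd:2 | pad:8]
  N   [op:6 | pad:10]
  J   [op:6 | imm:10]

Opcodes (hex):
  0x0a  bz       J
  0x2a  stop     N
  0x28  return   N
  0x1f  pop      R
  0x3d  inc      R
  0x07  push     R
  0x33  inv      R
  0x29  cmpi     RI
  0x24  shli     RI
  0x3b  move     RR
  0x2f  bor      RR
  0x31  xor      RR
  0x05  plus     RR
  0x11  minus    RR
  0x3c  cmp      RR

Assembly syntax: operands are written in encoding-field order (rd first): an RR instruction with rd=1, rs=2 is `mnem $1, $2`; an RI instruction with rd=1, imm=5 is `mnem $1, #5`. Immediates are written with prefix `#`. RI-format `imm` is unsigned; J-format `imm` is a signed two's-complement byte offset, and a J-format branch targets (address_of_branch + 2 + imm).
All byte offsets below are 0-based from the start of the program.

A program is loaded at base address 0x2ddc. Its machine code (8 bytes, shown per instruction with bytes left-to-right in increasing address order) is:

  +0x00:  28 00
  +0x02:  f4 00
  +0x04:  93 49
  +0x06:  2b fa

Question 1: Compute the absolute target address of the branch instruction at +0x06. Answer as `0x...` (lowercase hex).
[06] 2b fa → 0x2bfa
  opcode bits[15:10]=0xa: bz/J
  imm: (w>>0)&0x3ff=0x3fa (s10→-6) → #-6
  target = base 0x2ddc + off 0x06 + 2 + imm -6 = 0x2dde

0x2dde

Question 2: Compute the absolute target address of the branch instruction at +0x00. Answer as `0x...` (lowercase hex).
0x2dde

@+00  big-endian(28 00) = 0x2800
  opcode bits[15:10]=0xa: bz/J
  imm: (w>>0)&0x3ff=0x0 → #0
  target = base 0x2ddc + off 0x00 + 2 + imm 0 = 0x2dde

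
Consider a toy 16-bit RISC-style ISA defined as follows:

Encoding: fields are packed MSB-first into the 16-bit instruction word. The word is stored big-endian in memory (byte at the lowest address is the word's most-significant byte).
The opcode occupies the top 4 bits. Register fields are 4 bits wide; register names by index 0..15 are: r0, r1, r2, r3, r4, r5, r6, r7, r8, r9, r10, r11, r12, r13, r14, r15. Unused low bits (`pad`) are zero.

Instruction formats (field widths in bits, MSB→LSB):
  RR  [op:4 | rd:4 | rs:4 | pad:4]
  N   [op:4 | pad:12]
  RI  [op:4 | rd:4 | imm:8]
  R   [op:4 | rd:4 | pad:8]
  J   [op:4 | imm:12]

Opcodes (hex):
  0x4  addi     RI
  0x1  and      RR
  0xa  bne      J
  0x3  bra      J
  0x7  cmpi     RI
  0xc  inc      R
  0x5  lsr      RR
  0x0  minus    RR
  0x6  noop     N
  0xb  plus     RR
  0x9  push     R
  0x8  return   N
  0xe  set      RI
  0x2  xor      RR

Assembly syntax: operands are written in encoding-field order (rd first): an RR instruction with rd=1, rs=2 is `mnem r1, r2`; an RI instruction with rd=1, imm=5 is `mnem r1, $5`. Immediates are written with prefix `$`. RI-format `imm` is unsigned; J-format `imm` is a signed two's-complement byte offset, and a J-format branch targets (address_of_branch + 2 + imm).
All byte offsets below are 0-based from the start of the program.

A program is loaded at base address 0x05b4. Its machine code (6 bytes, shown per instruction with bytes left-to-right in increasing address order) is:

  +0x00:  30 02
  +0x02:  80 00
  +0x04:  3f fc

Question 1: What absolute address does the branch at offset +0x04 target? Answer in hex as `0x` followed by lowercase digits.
0x05b6

+0x04: 3f fc ⇒ word 0x3ffc (big)
  opcode bits[15:12]=0x3: bra/J
  imm: (w>>0)&0xfff=0xffc (s12→-4) → $-4
  target = base 0x05b4 + off 0x04 + 2 + imm -4 = 0x05b6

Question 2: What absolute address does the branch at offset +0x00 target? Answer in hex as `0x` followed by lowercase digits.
[00] 30 02 → 0x3002
  op=0x3002>>12=0x3 ⇒ bra (J)
  imm: (w>>0)&0xfff=0x2 → $2
  target = base 0x05b4 + off 0x00 + 2 + imm 2 = 0x05b8

0x05b8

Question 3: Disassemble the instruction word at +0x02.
[02] 80 00 → 0x8000
  opcode bits[15:12]=0x8: return/N

return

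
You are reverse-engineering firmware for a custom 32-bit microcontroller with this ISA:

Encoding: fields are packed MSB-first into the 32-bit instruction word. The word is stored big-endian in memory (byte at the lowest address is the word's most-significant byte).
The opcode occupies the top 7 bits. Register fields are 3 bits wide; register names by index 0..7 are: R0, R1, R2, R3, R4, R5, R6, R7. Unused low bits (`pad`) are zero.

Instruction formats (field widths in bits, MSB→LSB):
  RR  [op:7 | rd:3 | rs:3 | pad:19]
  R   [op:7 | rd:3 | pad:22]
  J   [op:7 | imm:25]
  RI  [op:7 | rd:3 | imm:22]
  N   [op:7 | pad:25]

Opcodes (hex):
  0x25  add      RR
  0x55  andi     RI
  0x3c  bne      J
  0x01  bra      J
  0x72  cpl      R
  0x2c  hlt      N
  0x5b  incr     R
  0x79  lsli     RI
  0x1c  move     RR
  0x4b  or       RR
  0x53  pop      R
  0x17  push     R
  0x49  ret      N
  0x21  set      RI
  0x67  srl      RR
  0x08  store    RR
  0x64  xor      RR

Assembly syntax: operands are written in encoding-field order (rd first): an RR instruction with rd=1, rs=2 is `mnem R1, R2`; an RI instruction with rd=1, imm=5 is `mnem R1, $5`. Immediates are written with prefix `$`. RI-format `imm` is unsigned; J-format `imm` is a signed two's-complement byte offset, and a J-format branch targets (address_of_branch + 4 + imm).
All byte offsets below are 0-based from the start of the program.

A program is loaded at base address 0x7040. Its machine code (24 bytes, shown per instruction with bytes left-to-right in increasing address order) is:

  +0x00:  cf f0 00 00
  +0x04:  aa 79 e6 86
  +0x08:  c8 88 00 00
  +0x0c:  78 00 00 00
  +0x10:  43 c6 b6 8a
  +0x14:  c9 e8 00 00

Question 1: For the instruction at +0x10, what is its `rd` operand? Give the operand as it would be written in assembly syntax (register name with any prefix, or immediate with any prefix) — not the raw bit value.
R7

[10] 43 c6 b6 8a → 0x43c6b68a
  op=0x43c6b68a>>25=0x21 ⇒ set (RI)
  rd: (w>>22)&0x7=0x7 → R7
  imm: (w>>0)&0x3fffff=0x6b68a → $439946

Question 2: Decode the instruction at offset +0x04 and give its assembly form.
+0x04: aa 79 e6 86 ⇒ word 0xaa79e686 (big)
  op=0xaa79e686>>25=0x55 ⇒ andi (RI)
  [24:22] rd=1 = R1
  [21:0] imm=3794566 = $3794566

andi R1, $3794566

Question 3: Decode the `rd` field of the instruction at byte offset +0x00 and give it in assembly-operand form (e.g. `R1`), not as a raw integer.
@+00  big-endian(cf f0 00 00) = 0xcff00000
  opcode bits[31:25]=0x67: srl/RR
  rd: (w>>22)&0x7=0x7 → R7
  rs: (w>>19)&0x7=0x6 → R6

R7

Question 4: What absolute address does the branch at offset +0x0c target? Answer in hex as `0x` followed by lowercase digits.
+0x0c: 78 00 00 00 ⇒ word 0x78000000 (big)
  op=0x78000000>>25=0x3c ⇒ bne (J)
  imm@[24:0]=0x0 ⇒ $0
  target = base 0x7040 + off 0x0c + 4 + imm 0 = 0x7050

0x7050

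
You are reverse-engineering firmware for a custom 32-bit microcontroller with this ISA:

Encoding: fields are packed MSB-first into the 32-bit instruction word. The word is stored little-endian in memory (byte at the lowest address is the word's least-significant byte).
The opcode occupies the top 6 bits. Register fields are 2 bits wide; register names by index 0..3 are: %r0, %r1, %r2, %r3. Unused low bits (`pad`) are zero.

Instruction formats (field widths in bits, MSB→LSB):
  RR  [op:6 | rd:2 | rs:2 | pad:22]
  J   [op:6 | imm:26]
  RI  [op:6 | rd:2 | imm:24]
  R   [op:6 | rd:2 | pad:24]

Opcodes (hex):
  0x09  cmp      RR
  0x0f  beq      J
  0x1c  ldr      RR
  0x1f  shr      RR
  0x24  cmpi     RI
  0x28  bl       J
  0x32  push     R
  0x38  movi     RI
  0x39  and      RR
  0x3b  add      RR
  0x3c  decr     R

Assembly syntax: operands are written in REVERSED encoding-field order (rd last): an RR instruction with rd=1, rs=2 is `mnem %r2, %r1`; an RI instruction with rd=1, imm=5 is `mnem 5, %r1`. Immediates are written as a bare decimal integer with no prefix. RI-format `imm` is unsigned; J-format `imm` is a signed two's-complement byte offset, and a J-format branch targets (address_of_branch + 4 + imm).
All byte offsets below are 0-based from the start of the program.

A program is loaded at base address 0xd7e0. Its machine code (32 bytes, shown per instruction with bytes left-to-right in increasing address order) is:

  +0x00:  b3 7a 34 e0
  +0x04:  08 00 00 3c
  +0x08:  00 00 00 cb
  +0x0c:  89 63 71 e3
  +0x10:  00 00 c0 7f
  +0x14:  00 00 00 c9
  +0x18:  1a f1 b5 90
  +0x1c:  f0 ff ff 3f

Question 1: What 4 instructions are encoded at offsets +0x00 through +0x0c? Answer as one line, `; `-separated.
movi 3439283, %r0; beq 8; push %r3; movi 7431049, %r3

@+00  little-endian(b3 7a 34 e0) = 0xe0347ab3
  opcode bits[31:26]=0x38: movi/RI
  rd@[25:24]=0x0 ⇒ %r0
  imm@[23:0]=0x347ab3 ⇒ 3439283
@+04  little-endian(08 00 00 3c) = 0x3c000008
  opcode bits[31:26]=0xf: beq/J
  imm@[25:0]=0x8 ⇒ 8
@+08  little-endian(00 00 00 cb) = 0xcb000000
  opcode bits[31:26]=0x32: push/R
  rd@[25:24]=0x3 ⇒ %r3
@+0c  little-endian(89 63 71 e3) = 0xe3716389
  opcode bits[31:26]=0x38: movi/RI
  rd@[25:24]=0x3 ⇒ %r3
  imm@[23:0]=0x716389 ⇒ 7431049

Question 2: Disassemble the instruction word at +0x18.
cmpi 11923738, %r0

@+18  little-endian(1a f1 b5 90) = 0x90b5f11a
  top 6b → 0x24 → cmpi [RI]
  rd: (w>>24)&0x3=0x0 → %r0
  imm: (w>>0)&0xffffff=0xb5f11a → 11923738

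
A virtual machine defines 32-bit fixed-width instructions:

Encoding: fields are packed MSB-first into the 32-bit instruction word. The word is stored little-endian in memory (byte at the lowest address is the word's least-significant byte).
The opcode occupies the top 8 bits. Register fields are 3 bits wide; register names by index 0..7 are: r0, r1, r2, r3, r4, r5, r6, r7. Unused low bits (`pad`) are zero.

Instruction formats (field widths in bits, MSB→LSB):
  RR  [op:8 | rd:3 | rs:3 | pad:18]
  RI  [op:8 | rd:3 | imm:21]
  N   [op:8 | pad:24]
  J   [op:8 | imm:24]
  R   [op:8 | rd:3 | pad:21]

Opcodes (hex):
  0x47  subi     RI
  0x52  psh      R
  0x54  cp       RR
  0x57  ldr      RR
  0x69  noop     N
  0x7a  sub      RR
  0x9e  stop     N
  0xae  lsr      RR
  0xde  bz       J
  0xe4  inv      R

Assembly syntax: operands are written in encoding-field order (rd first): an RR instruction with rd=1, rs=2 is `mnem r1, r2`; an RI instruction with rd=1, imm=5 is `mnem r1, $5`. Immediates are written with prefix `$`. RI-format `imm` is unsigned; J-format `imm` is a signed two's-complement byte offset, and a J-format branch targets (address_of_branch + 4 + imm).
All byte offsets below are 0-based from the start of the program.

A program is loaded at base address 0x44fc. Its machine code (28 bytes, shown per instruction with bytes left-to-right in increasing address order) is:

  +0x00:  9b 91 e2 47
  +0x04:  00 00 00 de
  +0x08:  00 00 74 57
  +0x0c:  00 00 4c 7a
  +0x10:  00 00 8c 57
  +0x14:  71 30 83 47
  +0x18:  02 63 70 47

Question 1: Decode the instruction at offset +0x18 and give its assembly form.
off 0x18: read 02 63 70 47 as little → 0x47706302
  opcode bits[31:24]=0x47: subi/RI
  rd@[23:21]=0x3 ⇒ r3
  imm@[20:0]=0x106302 ⇒ $1073922

subi r3, $1073922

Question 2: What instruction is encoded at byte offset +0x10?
ldr r4, r3

@+10  little-endian(00 00 8c 57) = 0x578c0000
  opcode bits[31:24]=0x57: ldr/RR
  [23:21] rd=4 = r4
  [20:18] rs=3 = r3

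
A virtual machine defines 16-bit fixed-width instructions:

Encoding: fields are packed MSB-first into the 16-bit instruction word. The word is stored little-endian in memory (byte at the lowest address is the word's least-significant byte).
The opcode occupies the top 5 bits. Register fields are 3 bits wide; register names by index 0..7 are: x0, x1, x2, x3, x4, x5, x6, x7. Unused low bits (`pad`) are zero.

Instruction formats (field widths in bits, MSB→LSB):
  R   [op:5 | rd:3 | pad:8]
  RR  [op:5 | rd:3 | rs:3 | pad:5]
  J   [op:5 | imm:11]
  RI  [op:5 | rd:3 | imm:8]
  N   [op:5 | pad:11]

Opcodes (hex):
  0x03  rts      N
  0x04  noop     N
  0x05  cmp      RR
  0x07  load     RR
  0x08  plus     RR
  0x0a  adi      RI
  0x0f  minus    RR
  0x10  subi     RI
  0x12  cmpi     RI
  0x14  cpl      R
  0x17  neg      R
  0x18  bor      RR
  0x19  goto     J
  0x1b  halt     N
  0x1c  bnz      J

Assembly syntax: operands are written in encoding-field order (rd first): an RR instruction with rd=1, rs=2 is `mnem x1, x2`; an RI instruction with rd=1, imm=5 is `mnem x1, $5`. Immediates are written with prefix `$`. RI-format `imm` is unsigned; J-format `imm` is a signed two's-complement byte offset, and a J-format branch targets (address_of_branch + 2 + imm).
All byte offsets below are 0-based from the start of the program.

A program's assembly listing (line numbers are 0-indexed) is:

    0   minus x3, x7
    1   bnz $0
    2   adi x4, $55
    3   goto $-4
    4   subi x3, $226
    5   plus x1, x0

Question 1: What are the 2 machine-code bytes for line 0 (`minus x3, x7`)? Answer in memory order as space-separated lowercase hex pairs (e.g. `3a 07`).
e0 7b

line 0 (minus): pack op=0xf:5|rd=3:3|rs=7:3|pad=0:5 = 0x7be0; little→ e0 7b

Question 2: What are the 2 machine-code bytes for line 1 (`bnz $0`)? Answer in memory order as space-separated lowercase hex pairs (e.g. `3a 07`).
line 1 (bnz): pack op=0x1c:5|imm=0:11 = 0xe000; little→ 00 e0

00 e0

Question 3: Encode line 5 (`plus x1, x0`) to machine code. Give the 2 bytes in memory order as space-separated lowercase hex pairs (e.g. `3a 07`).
00 41

L5: plus op=0x8:5|rd=1:3|rs=0:3|pad=0:5 ⇒ 0x4100 ⇒ little 00 41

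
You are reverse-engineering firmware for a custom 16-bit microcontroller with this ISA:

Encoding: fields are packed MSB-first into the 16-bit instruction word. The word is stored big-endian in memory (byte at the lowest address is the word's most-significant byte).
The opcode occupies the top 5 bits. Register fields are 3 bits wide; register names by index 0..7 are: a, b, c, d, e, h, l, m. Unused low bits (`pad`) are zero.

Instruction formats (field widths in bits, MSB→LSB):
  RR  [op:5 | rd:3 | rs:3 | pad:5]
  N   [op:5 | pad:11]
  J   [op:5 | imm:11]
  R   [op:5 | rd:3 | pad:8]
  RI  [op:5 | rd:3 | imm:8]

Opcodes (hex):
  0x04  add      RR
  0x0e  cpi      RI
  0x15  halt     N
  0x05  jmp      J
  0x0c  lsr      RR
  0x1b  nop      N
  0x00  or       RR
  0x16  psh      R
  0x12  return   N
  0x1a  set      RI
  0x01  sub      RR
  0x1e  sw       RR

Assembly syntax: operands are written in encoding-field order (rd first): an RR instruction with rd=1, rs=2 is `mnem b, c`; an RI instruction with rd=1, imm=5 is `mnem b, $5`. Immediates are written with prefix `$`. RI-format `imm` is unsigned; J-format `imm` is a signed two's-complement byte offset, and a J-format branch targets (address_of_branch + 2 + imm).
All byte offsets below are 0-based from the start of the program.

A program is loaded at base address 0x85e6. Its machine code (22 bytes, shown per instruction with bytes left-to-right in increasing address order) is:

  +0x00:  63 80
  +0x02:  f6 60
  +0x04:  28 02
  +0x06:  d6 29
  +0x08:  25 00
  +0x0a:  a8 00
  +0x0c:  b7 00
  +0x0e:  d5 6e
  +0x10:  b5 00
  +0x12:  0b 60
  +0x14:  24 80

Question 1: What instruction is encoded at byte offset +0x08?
add h, a

[08] 25 00 → 0x2500
  op=0x2500>>11=0x4 ⇒ add (RR)
  rd: (w>>8)&0x7=0x5 → h
  rs: (w>>5)&0x7=0x0 → a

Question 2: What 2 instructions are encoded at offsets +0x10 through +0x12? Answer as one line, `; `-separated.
+0x10: b5 00 ⇒ word 0xb500 (big)
  op=0xb500>>11=0x16 ⇒ psh (R)
  rd: (w>>8)&0x7=0x5 → h
+0x12: 0b 60 ⇒ word 0x0b60 (big)
  op=0x0b60>>11=0x1 ⇒ sub (RR)
  rd: (w>>8)&0x7=0x3 → d
  rs: (w>>5)&0x7=0x3 → d

psh h; sub d, d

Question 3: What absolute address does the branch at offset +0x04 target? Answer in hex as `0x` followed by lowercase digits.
off 0x04: read 28 02 as big → 0x2802
  opcode bits[15:11]=0x5: jmp/J
  imm: (w>>0)&0x7ff=0x2 → $2
  target = base 0x85e6 + off 0x04 + 2 + imm 2 = 0x85ee

0x85ee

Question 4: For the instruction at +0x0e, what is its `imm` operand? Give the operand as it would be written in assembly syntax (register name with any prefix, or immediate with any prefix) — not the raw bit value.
$110

+0x0e: d5 6e ⇒ word 0xd56e (big)
  top 5b → 0x1a → set [RI]
  rd: (w>>8)&0x7=0x5 → h
  imm: (w>>0)&0xff=0x6e → $110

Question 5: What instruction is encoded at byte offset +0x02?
off 0x02: read f6 60 as big → 0xf660
  op=0xf660>>11=0x1e ⇒ sw (RR)
  [10:8] rd=6 = l
  [7:5] rs=3 = d

sw l, d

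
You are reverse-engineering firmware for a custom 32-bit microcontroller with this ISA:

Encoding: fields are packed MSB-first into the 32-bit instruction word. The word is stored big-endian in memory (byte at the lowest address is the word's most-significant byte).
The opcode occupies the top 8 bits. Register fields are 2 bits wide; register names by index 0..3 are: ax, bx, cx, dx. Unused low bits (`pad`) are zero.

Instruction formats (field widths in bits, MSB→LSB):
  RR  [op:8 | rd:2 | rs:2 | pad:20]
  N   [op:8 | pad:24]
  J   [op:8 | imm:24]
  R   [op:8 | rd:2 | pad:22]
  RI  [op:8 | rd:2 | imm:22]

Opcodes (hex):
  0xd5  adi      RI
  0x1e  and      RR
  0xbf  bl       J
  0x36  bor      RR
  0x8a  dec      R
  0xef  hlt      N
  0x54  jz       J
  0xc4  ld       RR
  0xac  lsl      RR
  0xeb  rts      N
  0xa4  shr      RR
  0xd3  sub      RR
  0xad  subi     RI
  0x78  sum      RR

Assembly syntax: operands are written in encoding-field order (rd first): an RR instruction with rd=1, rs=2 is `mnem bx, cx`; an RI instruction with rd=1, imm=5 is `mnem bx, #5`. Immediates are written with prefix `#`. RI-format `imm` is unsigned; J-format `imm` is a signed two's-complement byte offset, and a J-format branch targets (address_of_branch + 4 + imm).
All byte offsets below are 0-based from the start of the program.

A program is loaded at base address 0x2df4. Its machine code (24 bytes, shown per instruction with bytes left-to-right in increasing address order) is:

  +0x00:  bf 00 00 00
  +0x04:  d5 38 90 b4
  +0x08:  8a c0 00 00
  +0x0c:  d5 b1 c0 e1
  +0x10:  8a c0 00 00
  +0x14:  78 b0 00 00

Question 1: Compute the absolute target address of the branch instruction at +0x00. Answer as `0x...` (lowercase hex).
0x2df8

[00] bf 00 00 00 → 0xbf000000
  opcode bits[31:24]=0xbf: bl/J
  imm@[23:0]=0x0 ⇒ #0
  target = base 0x2df4 + off 0x00 + 4 + imm 0 = 0x2df8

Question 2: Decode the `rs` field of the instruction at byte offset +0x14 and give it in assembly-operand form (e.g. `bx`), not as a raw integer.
+0x14: 78 b0 00 00 ⇒ word 0x78b00000 (big)
  opcode bits[31:24]=0x78: sum/RR
  [23:22] rd=2 = cx
  [21:20] rs=3 = dx

dx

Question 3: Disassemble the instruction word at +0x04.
[04] d5 38 90 b4 → 0xd53890b4
  top 8b → 0xd5 → adi [RI]
  rd@[23:22]=0x0 ⇒ ax
  imm@[21:0]=0x3890b4 ⇒ #3707060

adi ax, #3707060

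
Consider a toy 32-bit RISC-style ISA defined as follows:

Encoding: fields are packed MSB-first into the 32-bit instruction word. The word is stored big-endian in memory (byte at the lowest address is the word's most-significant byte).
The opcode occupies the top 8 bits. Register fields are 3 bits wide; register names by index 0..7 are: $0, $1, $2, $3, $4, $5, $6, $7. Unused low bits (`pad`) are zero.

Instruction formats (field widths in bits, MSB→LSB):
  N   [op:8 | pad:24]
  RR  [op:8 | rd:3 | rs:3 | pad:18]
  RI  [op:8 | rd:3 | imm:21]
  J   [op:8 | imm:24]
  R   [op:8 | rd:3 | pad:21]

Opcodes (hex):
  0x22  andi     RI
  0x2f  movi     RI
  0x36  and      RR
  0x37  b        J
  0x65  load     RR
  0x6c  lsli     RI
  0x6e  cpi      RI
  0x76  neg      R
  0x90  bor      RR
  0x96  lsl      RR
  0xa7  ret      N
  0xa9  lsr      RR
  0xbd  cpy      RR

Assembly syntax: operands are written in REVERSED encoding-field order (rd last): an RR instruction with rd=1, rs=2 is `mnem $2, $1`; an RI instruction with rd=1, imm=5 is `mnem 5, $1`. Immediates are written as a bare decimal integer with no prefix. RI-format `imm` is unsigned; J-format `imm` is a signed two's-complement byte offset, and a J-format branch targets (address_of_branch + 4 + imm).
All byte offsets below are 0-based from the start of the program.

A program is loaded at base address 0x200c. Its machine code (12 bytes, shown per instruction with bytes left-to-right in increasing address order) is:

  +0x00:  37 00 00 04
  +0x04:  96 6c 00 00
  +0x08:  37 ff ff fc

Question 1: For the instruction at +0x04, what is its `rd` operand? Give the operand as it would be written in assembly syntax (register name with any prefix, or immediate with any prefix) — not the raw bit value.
+0x04: 96 6c 00 00 ⇒ word 0x966c0000 (big)
  opcode bits[31:24]=0x96: lsl/RR
  rd@[23:21]=0x3 ⇒ $3
  rs@[20:18]=0x3 ⇒ $3

$3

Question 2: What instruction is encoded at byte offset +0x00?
b 4

[00] 37 00 00 04 → 0x37000004
  opcode bits[31:24]=0x37: b/J
  [23:0] imm=4 = 4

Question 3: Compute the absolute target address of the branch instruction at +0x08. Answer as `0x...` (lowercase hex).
off 0x08: read 37 ff ff fc as big → 0x37fffffc
  op=0x37fffffc>>24=0x37 ⇒ b (J)
  imm@[23:0]=0xfffffc (s24→-4) ⇒ -4
  target = base 0x200c + off 0x08 + 4 + imm -4 = 0x2014

0x2014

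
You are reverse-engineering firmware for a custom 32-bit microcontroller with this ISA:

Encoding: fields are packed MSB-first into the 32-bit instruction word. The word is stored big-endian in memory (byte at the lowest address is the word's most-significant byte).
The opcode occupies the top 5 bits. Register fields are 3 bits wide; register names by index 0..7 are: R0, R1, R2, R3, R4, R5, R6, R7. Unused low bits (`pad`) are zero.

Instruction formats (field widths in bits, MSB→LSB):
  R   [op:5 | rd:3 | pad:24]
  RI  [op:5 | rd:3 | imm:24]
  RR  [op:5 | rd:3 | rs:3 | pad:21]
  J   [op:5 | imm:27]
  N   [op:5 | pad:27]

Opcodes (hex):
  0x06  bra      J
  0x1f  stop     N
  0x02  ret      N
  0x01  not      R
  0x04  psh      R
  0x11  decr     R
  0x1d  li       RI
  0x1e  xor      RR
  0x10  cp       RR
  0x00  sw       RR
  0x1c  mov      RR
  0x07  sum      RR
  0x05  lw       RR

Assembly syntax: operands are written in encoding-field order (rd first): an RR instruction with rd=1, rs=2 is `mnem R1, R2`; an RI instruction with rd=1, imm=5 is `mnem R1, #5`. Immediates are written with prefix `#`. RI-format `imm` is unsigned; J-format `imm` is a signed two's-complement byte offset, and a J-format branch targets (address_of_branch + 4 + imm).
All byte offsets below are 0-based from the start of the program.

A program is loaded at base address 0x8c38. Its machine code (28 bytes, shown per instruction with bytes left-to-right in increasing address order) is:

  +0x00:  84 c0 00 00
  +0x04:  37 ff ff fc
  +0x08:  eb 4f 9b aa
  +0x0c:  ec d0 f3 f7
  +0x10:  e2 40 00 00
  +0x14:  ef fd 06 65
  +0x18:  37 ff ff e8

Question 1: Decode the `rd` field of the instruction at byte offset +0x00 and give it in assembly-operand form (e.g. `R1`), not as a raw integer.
+0x00: 84 c0 00 00 ⇒ word 0x84c00000 (big)
  op=0x84c00000>>27=0x10 ⇒ cp (RR)
  rd: (w>>24)&0x7=0x4 → R4
  rs: (w>>21)&0x7=0x6 → R6

R4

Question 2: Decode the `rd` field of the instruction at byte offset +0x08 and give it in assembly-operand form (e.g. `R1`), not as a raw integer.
R3

@+08  big-endian(eb 4f 9b aa) = 0xeb4f9baa
  opcode bits[31:27]=0x1d: li/RI
  rd: (w>>24)&0x7=0x3 → R3
  imm: (w>>0)&0xffffff=0x4f9baa → #5217194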